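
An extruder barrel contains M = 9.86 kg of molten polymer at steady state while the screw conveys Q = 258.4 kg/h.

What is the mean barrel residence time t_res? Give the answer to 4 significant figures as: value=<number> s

Q_s = Q / 3600 = 258.4 / 3600 = 0.0717778 kg/s
t_res = M / Q_s = 9.86 / 0.0717778 = 137.368 s

value=137.4 s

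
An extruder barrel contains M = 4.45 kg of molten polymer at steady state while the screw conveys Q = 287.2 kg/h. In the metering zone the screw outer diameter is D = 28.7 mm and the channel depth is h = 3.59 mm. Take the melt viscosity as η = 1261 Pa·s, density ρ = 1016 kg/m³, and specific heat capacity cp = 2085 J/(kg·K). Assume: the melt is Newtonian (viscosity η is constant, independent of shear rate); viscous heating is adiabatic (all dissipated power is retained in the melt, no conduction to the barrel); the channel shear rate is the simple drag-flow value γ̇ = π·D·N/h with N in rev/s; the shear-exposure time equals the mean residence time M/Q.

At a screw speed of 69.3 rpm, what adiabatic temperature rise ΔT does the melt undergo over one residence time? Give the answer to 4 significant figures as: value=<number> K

value=27.94 K

Convert throughput: Q = 287.2 kg/h = 287.2/3600 = 0.0797778 kg/s
Mean residence time: t_res = M/Q_s = 4.45 kg / 0.0797778 kg/s = 55.7799 s
Geometry in metres: D = 28.7 mm → 0.0287 m, h = 3.59 mm → 0.00359 m; screw speed N = 69.3 rpm = 1.155 rev/s
Shear rate: γ̇ = πDN/h = π·0.0287·1.155/0.00359 = 29.0081 s⁻¹
ΔT = η·γ̇²·t_res/(ρ·cp) = [1261 × 29.0081² × 55.7799] / [1016 × 2085] = 27.9404 K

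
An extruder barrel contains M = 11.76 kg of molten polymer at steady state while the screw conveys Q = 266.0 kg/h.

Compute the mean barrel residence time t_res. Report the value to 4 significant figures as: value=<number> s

value=159.2 s

Throughput in SI: Q_s = 266.0 kg/h ÷ 3600 s/h = 0.0738889 kg/s
t_res = M / Q_s = 11.76 / 0.0738889 = 159.158 s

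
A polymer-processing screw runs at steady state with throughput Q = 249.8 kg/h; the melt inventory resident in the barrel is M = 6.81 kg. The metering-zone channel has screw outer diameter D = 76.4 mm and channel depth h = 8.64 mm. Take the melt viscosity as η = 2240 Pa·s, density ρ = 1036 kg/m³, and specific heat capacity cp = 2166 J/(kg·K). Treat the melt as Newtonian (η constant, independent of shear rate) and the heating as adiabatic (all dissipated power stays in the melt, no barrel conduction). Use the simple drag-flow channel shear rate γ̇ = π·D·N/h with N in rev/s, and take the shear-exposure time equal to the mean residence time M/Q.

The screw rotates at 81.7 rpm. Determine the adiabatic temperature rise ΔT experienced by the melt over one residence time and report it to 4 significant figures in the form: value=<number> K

Throughput in SI: Q_s = 249.8 kg/h ÷ 3600 s/h = 0.0693889 kg/s
t_res = M / Q_s = 6.81 ÷ 0.0693889 = 98.1425 s
Geometry in metres: D = 76.4 mm → 0.0764 m, h = 8.64 mm → 0.00864 m; screw speed N = 81.7 rpm = 1.36167 rev/s
γ̇ = π·D·N / h = π · 0.0764 · 1.36167 / 0.00864 = 37.8269 s⁻¹
ΔT = η·γ̇²·t_res / (ρ·cp) = 2240 · (37.8269)² · 98.1425 / (1036 · 2166) = 140.18 K

value=140.2 K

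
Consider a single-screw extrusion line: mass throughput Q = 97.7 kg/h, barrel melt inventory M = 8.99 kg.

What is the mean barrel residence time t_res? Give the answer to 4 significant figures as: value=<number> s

value=331.3 s

Throughput in SI: Q_s = 97.7 kg/h ÷ 3600 s/h = 0.0271389 kg/s
Mean residence time: t_res = M/Q_s = 8.99 kg / 0.0271389 kg/s = 331.259 s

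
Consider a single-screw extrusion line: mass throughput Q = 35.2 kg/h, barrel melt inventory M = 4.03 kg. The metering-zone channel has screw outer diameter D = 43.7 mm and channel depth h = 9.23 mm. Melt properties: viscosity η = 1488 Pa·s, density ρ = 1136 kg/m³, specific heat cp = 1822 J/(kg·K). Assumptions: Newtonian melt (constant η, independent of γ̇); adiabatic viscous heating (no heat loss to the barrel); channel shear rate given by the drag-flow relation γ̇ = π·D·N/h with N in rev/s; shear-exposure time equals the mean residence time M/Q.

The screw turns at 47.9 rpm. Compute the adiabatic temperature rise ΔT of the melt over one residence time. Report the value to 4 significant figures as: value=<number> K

value=41.78 K

Q_s = Q / 3600 = 35.2 / 3600 = 0.00977778 kg/s
Mean residence time: t_res = M/Q_s = 4.03 kg / 0.00977778 kg/s = 412.159 s
D = 43.7 mm = 0.0437 m;  h = 9.23 mm = 0.00923 m;  N = 47.9 rpm / 60 = 0.798333 rev/s
Shear rate: γ̇ = πDN/h = π·0.0437·0.798333/0.00923 = 11.8745 s⁻¹
ΔT = η·γ̇²·t_res/(ρ·cp) = [1488 × 11.8745² × 412.159] / [1136 × 1822] = 41.78 K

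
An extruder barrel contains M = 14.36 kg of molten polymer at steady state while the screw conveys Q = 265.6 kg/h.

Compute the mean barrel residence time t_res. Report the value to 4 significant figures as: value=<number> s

Throughput in SI: Q_s = 265.6 kg/h ÷ 3600 s/h = 0.0737778 kg/s
Mean residence time: t_res = M/Q_s = 14.36 kg / 0.0737778 kg/s = 194.639 s

value=194.6 s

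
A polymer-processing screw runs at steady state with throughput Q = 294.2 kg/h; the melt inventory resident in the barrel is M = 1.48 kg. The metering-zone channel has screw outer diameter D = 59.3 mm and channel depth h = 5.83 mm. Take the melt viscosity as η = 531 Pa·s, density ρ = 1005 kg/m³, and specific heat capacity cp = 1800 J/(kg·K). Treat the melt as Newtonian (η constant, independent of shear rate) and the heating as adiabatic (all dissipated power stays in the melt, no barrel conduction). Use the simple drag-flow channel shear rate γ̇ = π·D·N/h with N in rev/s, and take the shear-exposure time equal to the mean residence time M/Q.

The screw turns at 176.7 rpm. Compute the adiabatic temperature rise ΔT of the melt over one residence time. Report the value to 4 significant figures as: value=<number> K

value=47.08 K

Q_s = Q / 3600 = 294.2 / 3600 = 0.0817222 kg/s
t_res = M / Q_s = 1.48 / 0.0817222 = 18.1101 s
Geometry in metres: D = 59.3 mm → 0.0593 m, h = 5.83 mm → 0.00583 m; screw speed N = 176.7 rpm = 2.945 rev/s
Shear rate: γ̇ = πDN/h = π·0.0593·2.945/0.00583 = 94.1069 s⁻¹
ΔT = η·γ̇²·t_res/(ρ·cp) = [531 × 94.1069² × 18.1101] / [1005 × 1800] = 47.0782 K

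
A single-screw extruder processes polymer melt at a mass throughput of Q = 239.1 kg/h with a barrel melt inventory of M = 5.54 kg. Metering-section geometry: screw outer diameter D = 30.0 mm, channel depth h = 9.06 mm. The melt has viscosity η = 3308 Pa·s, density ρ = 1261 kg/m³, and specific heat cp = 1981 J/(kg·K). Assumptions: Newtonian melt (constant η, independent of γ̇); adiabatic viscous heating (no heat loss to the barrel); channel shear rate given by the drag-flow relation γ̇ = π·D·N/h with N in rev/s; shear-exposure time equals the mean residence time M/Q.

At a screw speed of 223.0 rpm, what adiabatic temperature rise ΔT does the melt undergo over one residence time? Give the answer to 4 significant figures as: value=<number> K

Throughput in SI: Q_s = 239.1 kg/h ÷ 3600 s/h = 0.0664167 kg/s
t_res = M / Q_s = 5.54 / 0.0664167 = 83.4128 s
D = 30.0 mm = 0.03 m;  h = 9.06 mm = 0.00906 m;  N = 223.0 rpm / 60 = 3.71667 rev/s
γ̇ = π·D·N / h = π · 0.03 · 3.71667 / 0.00906 = 38.6631 s⁻¹
ΔT = η·γ̇²·t_res/(ρ·cp) = [3308 × 38.6631² × 83.4128] / [1261 × 1981] = 165.117 K

value=165.1 K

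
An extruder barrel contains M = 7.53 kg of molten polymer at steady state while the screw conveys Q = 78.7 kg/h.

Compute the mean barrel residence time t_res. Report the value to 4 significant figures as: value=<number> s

value=344.4 s

Q_s = Q / 3600 = 78.7 / 3600 = 0.0218611 kg/s
t_res = M / Q_s = 7.53 ÷ 0.0218611 = 344.447 s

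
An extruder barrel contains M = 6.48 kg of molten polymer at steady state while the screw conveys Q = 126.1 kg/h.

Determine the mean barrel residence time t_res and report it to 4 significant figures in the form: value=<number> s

value=185.0 s

Convert throughput: Q = 126.1 kg/h = 126.1/3600 = 0.0350278 kg/s
t_res = M / Q_s = 6.48 ÷ 0.0350278 = 184.996 s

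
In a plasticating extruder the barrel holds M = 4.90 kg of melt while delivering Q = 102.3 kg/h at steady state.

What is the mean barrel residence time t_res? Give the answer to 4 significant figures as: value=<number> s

value=172.4 s

Throughput in SI: Q_s = 102.3 kg/h ÷ 3600 s/h = 0.0284167 kg/s
t_res = M / Q_s = 4.90 ÷ 0.0284167 = 172.434 s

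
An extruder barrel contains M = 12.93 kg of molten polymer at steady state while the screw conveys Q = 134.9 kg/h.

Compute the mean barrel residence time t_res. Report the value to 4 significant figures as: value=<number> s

Throughput in SI: Q_s = 134.9 kg/h ÷ 3600 s/h = 0.0374722 kg/s
t_res = M / Q_s = 12.93 ÷ 0.0374722 = 345.056 s

value=345.1 s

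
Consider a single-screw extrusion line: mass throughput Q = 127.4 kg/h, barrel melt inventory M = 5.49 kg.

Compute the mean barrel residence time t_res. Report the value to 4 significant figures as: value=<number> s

value=155.1 s

Convert throughput: Q = 127.4 kg/h = 127.4/3600 = 0.0353889 kg/s
t_res = M / Q_s = 5.49 ÷ 0.0353889 = 155.133 s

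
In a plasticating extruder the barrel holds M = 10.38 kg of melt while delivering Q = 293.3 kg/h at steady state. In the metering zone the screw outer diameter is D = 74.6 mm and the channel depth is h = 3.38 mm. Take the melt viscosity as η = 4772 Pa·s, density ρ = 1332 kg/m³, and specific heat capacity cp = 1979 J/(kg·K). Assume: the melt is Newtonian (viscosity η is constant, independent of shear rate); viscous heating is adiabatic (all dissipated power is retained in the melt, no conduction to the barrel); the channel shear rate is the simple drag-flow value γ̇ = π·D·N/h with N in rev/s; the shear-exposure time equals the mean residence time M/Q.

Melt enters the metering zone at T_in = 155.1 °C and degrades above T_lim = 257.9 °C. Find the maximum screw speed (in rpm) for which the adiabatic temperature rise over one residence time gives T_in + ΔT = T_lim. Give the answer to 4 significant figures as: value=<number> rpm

Convert throughput: Q = 293.3 kg/h = 293.3/3600 = 0.0814722 kg/s
t_res = M / Q_s = 10.38 / 0.0814722 = 127.405 s
Convert to metres: D = 0.0746 m, h = 0.00338 m
ΔT_a = T_lim − T_in = 257.9 °C − 155.1 °C = 102.8 K
γ̇_max² = ΔT_a·ρ·cp/(η·t_res) = 102.8·1332·1979/(4772·127.405) = 445.713 s⁻²
γ̇_max = √445.713 = 21.1119 s⁻¹
Solve γ̇ = πDN/h for N: N_max = γ̇_max·h/(π·D) = 21.1119 × 0.00338 / (π × 0.0746) = 0.304478 rev/s = 18.2687 rpm

value=18.27 rpm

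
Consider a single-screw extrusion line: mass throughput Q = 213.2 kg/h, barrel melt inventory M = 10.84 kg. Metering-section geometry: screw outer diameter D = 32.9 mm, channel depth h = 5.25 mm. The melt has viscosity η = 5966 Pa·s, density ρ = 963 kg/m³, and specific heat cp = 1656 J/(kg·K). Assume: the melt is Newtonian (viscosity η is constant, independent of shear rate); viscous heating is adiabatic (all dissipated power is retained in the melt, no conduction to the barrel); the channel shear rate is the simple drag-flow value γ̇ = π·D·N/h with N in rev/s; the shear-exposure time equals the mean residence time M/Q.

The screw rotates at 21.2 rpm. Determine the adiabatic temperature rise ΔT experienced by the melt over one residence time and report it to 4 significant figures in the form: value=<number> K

Throughput in SI: Q_s = 213.2 kg/h ÷ 3600 s/h = 0.0592222 kg/s
t_res = M / Q_s = 10.84 / 0.0592222 = 183.039 s
Geometry in metres: D = 32.9 mm → 0.0329 m, h = 5.25 mm → 0.00525 m; screw speed N = 21.2 rpm = 0.353333 rev/s
γ̇ = π·D·N / h = π · 0.0329 · 0.353333 / 0.00525 = 6.95618 s⁻¹
Adiabatic rise: ΔT = η γ̇² t_res / (ρ cp) = 5966·(6.95618)²·183.039 / (963·1656) = 33.1347 K

value=33.13 K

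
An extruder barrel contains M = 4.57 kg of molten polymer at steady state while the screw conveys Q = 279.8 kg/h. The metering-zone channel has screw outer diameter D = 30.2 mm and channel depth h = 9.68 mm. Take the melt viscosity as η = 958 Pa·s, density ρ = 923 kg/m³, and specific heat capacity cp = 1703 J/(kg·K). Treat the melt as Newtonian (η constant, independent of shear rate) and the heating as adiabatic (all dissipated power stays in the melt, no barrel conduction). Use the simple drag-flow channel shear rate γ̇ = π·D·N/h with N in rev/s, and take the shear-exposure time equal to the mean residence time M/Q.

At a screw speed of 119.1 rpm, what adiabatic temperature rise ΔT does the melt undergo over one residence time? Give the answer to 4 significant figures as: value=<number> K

value=13.56 K

Q_s = Q / 3600 = 279.8 / 3600 = 0.0777222 kg/s
t_res = M / Q_s = 4.57 ÷ 0.0777222 = 58.7991 s
Geometry in metres: D = 30.2 mm → 0.0302 m, h = 9.68 mm → 0.00968 m; screw speed N = 119.1 rpm = 1.985 rev/s
γ̇ = π D N / h = (π)(0.0302)(1.985) / 0.00968 = 19.4555 s⁻¹
ΔT = η·γ̇²·t_res/(ρ·cp) = [958 × 19.4555² × 58.7991] / [923 × 1703] = 13.5645 K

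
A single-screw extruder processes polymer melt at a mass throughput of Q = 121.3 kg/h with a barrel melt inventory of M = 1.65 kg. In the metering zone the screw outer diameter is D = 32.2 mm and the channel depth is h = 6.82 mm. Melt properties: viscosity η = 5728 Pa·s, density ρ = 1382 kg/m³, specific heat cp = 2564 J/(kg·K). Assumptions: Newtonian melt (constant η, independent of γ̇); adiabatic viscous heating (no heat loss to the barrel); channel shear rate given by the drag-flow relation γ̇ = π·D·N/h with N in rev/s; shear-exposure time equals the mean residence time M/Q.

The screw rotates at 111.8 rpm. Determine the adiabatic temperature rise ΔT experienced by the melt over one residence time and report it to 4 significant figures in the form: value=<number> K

Q_s = Q / 3600 = 121.3 / 3600 = 0.0336944 kg/s
Mean residence time: t_res = M/Q_s = 1.65 kg / 0.0336944 kg/s = 48.9695 s
Geometry in metres: D = 32.2 mm → 0.0322 m, h = 6.82 mm → 0.00682 m; screw speed N = 111.8 rpm = 1.86333 rev/s
γ̇ = π D N / h = (π)(0.0322)(1.86333) / 0.00682 = 27.6383 s⁻¹
ΔT = η·γ̇²·t_res / (ρ·cp) = 5728 · (27.6383)² · 48.9695 / (1382 · 2564) = 60.4681 K

value=60.47 K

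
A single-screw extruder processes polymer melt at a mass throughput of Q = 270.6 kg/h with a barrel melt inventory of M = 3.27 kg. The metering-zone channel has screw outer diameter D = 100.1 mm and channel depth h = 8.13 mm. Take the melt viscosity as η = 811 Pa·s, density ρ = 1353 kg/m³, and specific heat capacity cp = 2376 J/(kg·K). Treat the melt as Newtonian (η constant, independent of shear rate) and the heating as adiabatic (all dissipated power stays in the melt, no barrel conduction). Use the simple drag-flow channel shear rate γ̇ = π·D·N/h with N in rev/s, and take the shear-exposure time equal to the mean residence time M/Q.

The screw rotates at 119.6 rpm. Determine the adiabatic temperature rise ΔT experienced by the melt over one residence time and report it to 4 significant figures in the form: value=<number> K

Q_s = Q / 3600 = 270.6 / 3600 = 0.0751667 kg/s
t_res = M / Q_s = 3.27 ÷ 0.0751667 = 43.5033 s
D = 100.1 mm = 0.1001 m;  h = 8.13 mm = 0.00813 m;  N = 119.6 rpm / 60 = 1.99333 rev/s
Shear rate: γ̇ = πDN/h = π·0.1001·1.99333/0.00813 = 77.1034 s⁻¹
ΔT = η·γ̇²·t_res/(ρ·cp) = [811 × 77.1034² × 43.5033] / [1353 × 2376] = 65.2448 K

value=65.24 K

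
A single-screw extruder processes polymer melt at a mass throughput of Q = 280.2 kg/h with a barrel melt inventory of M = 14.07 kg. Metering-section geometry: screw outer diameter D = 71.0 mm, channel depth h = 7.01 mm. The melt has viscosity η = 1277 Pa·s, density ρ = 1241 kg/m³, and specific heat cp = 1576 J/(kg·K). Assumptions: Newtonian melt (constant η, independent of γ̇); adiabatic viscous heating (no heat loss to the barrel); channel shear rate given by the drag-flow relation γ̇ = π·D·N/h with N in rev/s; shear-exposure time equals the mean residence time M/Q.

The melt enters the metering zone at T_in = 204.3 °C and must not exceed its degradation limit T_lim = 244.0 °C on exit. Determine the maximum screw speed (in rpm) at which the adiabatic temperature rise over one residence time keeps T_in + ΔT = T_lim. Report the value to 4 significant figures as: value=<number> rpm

value=34.58 rpm

Throughput in SI: Q_s = 280.2 kg/h ÷ 3600 s/h = 0.0778333 kg/s
t_res = M / Q_s = 14.07 ÷ 0.0778333 = 180.771 s
D = 71.0 mm = 0.071 m;  h = 7.01 mm = 0.00701 m
ΔT_a = T_lim − T_in = 244.0 − 204.3 = 39.7 K
γ̇_max² = ΔT_a·ρ·cp / (η·t_res) = [39.7 × 1241 × 1576] / [1277 × 180.771] = 336.356 s⁻²
γ̇_max = √336.356 = 18.34 s⁻¹
N_max = γ̇_max h / (πD) = 18.34·0.00701/(π·0.071) = 0.576381 rev/s → ×60 = 34.5828 rpm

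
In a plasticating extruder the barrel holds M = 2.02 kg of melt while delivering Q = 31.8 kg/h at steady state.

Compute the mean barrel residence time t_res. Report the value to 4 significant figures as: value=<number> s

Q_s = Q / 3600 = 31.8 / 3600 = 0.00883333 kg/s
t_res = M / Q_s = 2.02 / 0.00883333 = 228.679 s

value=228.7 s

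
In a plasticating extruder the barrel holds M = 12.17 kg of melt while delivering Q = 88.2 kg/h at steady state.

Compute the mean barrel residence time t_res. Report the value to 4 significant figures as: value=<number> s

Q_s = Q / 3600 = 88.2 / 3600 = 0.0245 kg/s
t_res = M / Q_s = 12.17 / 0.0245 = 496.735 s

value=496.7 s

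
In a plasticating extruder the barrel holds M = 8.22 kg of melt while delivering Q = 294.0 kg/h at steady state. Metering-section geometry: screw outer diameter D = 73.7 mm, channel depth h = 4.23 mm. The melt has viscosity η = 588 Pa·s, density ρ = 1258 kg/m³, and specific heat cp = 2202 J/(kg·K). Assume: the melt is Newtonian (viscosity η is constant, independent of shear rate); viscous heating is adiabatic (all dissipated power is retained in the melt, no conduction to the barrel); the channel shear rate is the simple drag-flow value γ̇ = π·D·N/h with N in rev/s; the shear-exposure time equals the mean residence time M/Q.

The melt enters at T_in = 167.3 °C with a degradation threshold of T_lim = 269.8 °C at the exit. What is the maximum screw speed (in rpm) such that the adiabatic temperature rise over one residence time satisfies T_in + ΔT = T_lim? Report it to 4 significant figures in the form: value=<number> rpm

Convert throughput: Q = 294.0 kg/h = 294.0/3600 = 0.0816667 kg/s
t_res = M / Q_s = 8.22 ÷ 0.0816667 = 100.653 s
Geometry in SI: D = 73.7 mm → 0.0737 m, h = 4.23 mm → 0.00423 m
ΔT_a = T_lim − T_in = 269.8 − 167.3 = 102.5 K
γ̇_max² = ΔT_a·ρ·cp / (η·t_res) = [102.5 × 1258 × 2202] / [588 × 100.653] = 4797.53 s⁻²
γ̇_max = sqrt(4797.53) = 69.2642 s⁻¹
N_max = γ̇_max·h / (π·D) = 69.2642 · 0.00423 / (π · 0.0737) = 1.26541 rev/s = 75.9247 rpm

value=75.92 rpm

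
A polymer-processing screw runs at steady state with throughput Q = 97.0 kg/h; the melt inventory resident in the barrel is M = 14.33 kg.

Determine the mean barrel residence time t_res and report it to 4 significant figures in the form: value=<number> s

value=531.8 s

Convert throughput: Q = 97.0 kg/h = 97.0/3600 = 0.0269444 kg/s
t_res = M / Q_s = 14.33 / 0.0269444 = 531.835 s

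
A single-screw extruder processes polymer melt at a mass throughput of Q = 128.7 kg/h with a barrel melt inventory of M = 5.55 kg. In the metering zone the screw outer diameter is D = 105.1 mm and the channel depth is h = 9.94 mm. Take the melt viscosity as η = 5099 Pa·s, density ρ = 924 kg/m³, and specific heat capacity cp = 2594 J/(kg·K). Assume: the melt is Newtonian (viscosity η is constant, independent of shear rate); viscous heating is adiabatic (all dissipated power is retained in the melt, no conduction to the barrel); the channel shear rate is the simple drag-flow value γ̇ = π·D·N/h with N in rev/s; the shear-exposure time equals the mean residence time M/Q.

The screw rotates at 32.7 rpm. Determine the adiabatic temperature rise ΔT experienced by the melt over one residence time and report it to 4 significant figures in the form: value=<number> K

value=108.2 K

Q_s = Q / 3600 = 128.7 / 3600 = 0.03575 kg/s
Mean residence time: t_res = M/Q_s = 5.55 kg / 0.03575 kg/s = 155.245 s
Convert to SI: D = 0.1051 m, h = 0.00994 m, N = 32.7/60 = 0.545 rev/s
Shear rate: γ̇ = πDN/h = π·0.1051·0.545/0.00994 = 18.1035 s⁻¹
ΔT = η·γ̇²·t_res / (ρ·cp) = 5099 · (18.1035)² · 155.245 / (924 · 2594) = 108.239 K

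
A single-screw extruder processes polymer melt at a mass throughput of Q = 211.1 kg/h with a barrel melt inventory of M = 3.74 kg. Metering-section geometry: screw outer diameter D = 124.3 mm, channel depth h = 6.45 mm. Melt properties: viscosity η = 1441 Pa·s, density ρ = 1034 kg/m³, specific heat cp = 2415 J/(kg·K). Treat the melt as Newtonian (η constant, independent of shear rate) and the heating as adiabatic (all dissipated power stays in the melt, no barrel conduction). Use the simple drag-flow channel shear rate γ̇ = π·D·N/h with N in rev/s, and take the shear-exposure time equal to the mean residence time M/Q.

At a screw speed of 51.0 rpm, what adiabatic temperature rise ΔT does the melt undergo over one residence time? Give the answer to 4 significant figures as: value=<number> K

value=97.47 K

Convert throughput: Q = 211.1 kg/h = 211.1/3600 = 0.0586389 kg/s
t_res = M / Q_s = 3.74 ÷ 0.0586389 = 63.7802 s
Geometry in metres: D = 124.3 mm → 0.1243 m, h = 6.45 mm → 0.00645 m; screw speed N = 51.0 rpm = 0.85 rev/s
Shear rate: γ̇ = πDN/h = π·0.1243·0.85/0.00645 = 51.4612 s⁻¹
Adiabatic rise: ΔT = η γ̇² t_res / (ρ cp) = 1441·(51.4612)²·63.7802 / (1034·2415) = 97.4704 K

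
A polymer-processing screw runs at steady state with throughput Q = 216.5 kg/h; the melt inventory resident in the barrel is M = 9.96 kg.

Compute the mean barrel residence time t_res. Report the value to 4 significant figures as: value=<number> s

value=165.6 s

Throughput in SI: Q_s = 216.5 kg/h ÷ 3600 s/h = 0.0601389 kg/s
t_res = M / Q_s = 9.96 ÷ 0.0601389 = 165.617 s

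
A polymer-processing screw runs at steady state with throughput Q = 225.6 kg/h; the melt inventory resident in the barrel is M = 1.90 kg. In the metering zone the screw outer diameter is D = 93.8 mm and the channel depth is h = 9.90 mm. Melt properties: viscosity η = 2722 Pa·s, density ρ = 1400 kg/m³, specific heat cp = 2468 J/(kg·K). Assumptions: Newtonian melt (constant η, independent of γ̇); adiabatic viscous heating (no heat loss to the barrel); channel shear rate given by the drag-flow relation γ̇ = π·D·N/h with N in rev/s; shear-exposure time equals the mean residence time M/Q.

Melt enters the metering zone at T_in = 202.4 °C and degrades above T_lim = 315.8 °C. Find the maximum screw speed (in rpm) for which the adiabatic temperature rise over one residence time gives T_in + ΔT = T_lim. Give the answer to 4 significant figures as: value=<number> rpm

Q_s = Q / 3600 = 225.6 / 3600 = 0.0626667 kg/s
Mean residence time: t_res = M/Q_s = 1.90 kg / 0.0626667 kg/s = 30.3191 s
D = 93.8 mm = 0.0938 m;  h = 9.90 mm = 0.0099 m
Allowable rise: ΔT_a = T_lim − T_in = 315.8 − 202.4 = 113.4 K
γ̇_max² = ΔT_a·ρ·cp / (η·t_res) = [113.4 × 1400 × 2468] / [2722 × 30.3191] = 4747.68 s⁻²
γ̇_max = sqrt(4747.68) = 68.9034 s⁻¹
N_max = γ̇_max·h / (π·D) = 68.9034 · 0.0099 / (π · 0.0938) = 2.31485 rev/s = 138.891 rpm

value=138.9 rpm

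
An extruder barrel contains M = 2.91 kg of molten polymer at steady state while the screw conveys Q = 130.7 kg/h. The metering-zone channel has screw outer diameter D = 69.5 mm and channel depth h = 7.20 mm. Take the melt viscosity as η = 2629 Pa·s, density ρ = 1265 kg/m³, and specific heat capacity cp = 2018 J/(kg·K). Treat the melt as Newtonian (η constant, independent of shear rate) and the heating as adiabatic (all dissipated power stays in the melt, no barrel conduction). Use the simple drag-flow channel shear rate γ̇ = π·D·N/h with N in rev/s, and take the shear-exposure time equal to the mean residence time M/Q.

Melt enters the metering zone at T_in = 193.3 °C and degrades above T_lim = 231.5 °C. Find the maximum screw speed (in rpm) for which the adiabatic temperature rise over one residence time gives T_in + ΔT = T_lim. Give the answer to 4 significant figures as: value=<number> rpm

Q_s = Q / 3600 = 130.7 / 3600 = 0.0363056 kg/s
t_res = M / Q_s = 2.91 ÷ 0.0363056 = 80.153 s
Convert to metres: D = 0.0695 m, h = 0.0072 m
Allowable rise: ΔT_a = T_lim − T_in = 231.5 − 193.3 = 38.2 K
γ̇_max² = ΔT_a·ρ·cp / (η·t_res) = [38.2 × 1265 × 2018] / [2629 × 80.153] = 462.769 s⁻²
γ̇_max = √462.769 = 21.5121 s⁻¹
N_max = γ̇_max·h / (π·D) = 21.5121 · 0.0072 / (π · 0.0695) = 0.709382 rev/s = 42.5629 rpm

value=42.56 rpm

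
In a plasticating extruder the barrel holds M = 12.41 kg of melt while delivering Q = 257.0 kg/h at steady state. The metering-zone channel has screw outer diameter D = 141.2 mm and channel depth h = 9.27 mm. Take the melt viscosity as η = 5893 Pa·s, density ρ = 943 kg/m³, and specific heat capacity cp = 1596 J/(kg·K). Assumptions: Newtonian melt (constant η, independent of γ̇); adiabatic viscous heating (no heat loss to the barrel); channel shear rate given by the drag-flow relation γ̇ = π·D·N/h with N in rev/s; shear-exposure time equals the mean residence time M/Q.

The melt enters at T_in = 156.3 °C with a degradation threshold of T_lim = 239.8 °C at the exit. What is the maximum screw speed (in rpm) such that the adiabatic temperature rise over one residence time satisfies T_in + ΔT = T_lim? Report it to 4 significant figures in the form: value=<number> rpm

Throughput in SI: Q_s = 257.0 kg/h ÷ 3600 s/h = 0.0713889 kg/s
t_res = M / Q_s = 12.41 ÷ 0.0713889 = 173.837 s
Convert to metres: D = 0.1412 m, h = 0.00927 m
ΔT_a = T_lim − T_in = 239.8 − 156.3 = 83.5 K
γ̇_max² = ΔT_a·ρ·cp/(η·t_res) = 83.5·943·1596/(5893·173.837) = 122.674 s⁻²
Take the square root: γ̇_max = √(122.674) = 11.0758 s⁻¹
N_max = γ̇_max h / (πD) = 11.0758·0.00927/(π·0.1412) = 0.231458 rev/s → ×60 = 13.8875 rpm

value=13.89 rpm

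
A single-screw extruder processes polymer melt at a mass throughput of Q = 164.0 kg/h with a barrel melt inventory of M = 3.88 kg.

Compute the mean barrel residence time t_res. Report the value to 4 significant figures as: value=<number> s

value=85.17 s

Q_s = Q / 3600 = 164.0 / 3600 = 0.0455556 kg/s
t_res = M / Q_s = 3.88 / 0.0455556 = 85.1707 s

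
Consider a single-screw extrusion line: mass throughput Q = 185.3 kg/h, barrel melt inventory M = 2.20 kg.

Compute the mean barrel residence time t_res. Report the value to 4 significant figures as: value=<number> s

value=42.74 s

Q_s = Q / 3600 = 185.3 / 3600 = 0.0514722 kg/s
Mean residence time: t_res = M/Q_s = 2.20 kg / 0.0514722 kg/s = 42.7415 s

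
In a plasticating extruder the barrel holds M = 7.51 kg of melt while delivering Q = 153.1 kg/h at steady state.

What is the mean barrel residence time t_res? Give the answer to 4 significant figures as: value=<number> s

value=176.6 s

Throughput in SI: Q_s = 153.1 kg/h ÷ 3600 s/h = 0.0425278 kg/s
t_res = M / Q_s = 7.51 ÷ 0.0425278 = 176.59 s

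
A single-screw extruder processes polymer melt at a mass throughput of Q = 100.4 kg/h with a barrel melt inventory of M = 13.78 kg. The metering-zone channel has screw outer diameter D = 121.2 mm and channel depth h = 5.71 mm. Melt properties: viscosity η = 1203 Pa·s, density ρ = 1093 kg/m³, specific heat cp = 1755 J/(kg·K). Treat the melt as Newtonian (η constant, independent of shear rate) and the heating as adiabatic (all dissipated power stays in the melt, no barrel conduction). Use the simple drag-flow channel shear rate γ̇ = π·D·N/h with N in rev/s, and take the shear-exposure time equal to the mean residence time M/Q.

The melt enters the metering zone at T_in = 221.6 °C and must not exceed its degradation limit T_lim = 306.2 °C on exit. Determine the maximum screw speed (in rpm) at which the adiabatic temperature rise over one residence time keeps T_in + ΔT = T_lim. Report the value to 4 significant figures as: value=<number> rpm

Throughput in SI: Q_s = 100.4 kg/h ÷ 3600 s/h = 0.0278889 kg/s
t_res = M / Q_s = 13.78 ÷ 0.0278889 = 494.104 s
Convert to metres: D = 0.1212 m, h = 0.00571 m
Allowable rise: ΔT_a = T_lim − T_in = 306.2 − 221.6 = 84.6 K
Invert ΔT = ηγ̇²t_res/(ρcp) for γ̇: γ̇_max² = ΔT_a ρ cp / (η t_res) = 84.6·1093·1755 / (1203·494.104) = 273.013 s⁻²
γ̇_max = √273.013 = 16.5231 s⁻¹
N_max = γ̇_max·h / (π·D) = 16.5231 · 0.00571 / (π · 0.1212) = 0.247785 rev/s = 14.8671 rpm

value=14.87 rpm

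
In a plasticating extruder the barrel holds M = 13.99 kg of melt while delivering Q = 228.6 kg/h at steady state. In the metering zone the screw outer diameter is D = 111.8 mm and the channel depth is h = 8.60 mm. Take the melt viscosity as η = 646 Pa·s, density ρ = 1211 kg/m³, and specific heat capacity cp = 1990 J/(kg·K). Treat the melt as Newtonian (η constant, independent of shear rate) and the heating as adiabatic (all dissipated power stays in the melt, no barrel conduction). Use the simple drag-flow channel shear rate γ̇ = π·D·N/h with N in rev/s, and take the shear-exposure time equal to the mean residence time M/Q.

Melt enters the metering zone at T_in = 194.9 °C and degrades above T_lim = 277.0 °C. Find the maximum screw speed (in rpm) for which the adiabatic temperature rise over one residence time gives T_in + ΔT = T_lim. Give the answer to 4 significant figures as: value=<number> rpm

Q_s = Q / 3600 = 228.6 / 3600 = 0.0635 kg/s
t_res = M / Q_s = 13.99 ÷ 0.0635 = 220.315 s
Convert to metres: D = 0.1118 m, h = 0.0086 m
ΔT_a = T_lim − T_in = 277.0 − 194.9 = 82.1 K
γ̇_max² = ΔT_a·ρ·cp/(η·t_res) = 82.1·1211·1990/(646·220.315) = 1390.16 s⁻²
Take the square root: γ̇_max = √(1390.16) = 37.2848 s⁻¹
N_max = γ̇_max h / (πD) = 37.2848·0.0086/(π·0.1118) = 0.912933 rev/s → ×60 = 54.776 rpm

value=54.78 rpm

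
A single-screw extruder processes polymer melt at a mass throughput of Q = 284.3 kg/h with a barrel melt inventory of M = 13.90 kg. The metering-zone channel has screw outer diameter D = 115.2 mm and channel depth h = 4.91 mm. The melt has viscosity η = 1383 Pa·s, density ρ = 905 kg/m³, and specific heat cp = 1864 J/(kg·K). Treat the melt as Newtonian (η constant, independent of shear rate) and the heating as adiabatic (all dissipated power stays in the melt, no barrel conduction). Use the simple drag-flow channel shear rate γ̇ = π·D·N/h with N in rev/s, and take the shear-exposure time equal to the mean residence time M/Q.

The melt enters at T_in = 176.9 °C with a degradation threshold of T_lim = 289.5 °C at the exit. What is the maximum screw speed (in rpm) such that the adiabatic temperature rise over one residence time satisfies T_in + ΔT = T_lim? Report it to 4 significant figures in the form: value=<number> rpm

value=22.74 rpm

Q_s = Q / 3600 = 284.3 / 3600 = 0.0789722 kg/s
Mean residence time: t_res = M/Q_s = 13.90 kg / 0.0789722 kg/s = 176.011 s
Geometry in SI: D = 115.2 mm → 0.1152 m, h = 4.91 mm → 0.00491 m
ΔT_a = T_lim − T_in = 289.5 °C − 176.9 °C = 112.6 K
γ̇_max² = ΔT_a·ρ·cp / (η·t_res) = [112.6 × 905 × 1864] / [1383 × 176.011] = 780.316 s⁻²
Take the square root: γ̇_max = √(780.316) = 27.9341 s⁻¹
Solve γ̇ = πDN/h for N: N_max = γ̇_max·h/(π·D) = 27.9341 × 0.00491 / (π × 0.1152) = 0.378978 rev/s = 22.7387 rpm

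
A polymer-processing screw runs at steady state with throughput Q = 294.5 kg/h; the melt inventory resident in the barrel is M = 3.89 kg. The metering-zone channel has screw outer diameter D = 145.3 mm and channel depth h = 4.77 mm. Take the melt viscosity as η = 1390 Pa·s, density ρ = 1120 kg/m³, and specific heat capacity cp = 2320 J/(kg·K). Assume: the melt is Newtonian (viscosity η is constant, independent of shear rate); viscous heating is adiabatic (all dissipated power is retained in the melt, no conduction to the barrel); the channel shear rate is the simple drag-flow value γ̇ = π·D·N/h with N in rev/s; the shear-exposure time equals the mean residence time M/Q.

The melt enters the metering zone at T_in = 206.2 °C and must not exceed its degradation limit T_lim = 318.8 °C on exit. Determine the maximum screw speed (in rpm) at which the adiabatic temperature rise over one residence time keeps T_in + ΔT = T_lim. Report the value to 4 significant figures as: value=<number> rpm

value=41.71 rpm

Q_s = Q / 3600 = 294.5 / 3600 = 0.0818056 kg/s
t_res = M / Q_s = 3.89 ÷ 0.0818056 = 47.5518 s
Convert to metres: D = 0.1453 m, h = 0.00477 m
ΔT_a = T_lim − T_in = 318.8 °C − 206.2 °C = 112.6 K
γ̇_max² = ΔT_a·ρ·cp/(η·t_res) = 112.6·1120·2320/(1390·47.5518) = 4426.52 s⁻²
γ̇_max = sqrt(4426.52) = 66.5321 s⁻¹
N_max = γ̇_max·h / (π·D) = 66.5321 · 0.00477 / (π · 0.1453) = 0.695239 rev/s = 41.7144 rpm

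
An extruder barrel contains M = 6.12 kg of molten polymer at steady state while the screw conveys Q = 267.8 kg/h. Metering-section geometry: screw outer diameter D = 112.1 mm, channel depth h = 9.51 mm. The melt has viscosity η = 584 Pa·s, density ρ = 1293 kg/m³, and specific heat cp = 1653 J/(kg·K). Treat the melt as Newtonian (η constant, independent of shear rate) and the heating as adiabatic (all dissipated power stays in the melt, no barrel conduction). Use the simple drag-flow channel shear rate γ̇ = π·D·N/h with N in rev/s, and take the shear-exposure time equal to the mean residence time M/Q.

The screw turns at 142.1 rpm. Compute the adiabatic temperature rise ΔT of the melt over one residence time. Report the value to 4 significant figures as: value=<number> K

value=172.9 K

Q_s = Q / 3600 = 267.8 / 3600 = 0.0743889 kg/s
Mean residence time: t_res = M/Q_s = 6.12 kg / 0.0743889 kg/s = 82.2704 s
Geometry in metres: D = 112.1 mm → 0.1121 m, h = 9.51 mm → 0.00951 m; screw speed N = 142.1 rpm = 2.36833 rev/s
γ̇ = π D N / h = (π)(0.1121)(2.36833) / 0.00951 = 87.7037 s⁻¹
Adiabatic rise: ΔT = η γ̇² t_res / (ρ cp) = 584·(87.7037)²·82.2704 / (1293·1653) = 172.91 K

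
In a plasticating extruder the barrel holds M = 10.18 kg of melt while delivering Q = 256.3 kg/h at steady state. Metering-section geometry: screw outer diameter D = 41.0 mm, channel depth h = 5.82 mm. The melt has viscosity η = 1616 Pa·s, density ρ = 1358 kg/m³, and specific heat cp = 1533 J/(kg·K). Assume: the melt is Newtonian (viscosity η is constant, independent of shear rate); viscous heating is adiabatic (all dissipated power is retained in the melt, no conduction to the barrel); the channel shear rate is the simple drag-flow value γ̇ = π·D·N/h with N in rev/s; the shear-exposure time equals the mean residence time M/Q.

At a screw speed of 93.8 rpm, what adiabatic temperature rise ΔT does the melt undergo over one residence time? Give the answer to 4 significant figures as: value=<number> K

value=132.9 K

Throughput in SI: Q_s = 256.3 kg/h ÷ 3600 s/h = 0.0711944 kg/s
Mean residence time: t_res = M/Q_s = 10.18 kg / 0.0711944 kg/s = 142.989 s
Convert to SI: D = 0.041 m, h = 0.00582 m, N = 93.8/60 = 1.56333 rev/s
Shear rate: γ̇ = πDN/h = π·0.041·1.56333/0.00582 = 34.5989 s⁻¹
Adiabatic rise: ΔT = η γ̇² t_res / (ρ cp) = 1616·(34.5989)²·142.989 / (1358·1533) = 132.87 K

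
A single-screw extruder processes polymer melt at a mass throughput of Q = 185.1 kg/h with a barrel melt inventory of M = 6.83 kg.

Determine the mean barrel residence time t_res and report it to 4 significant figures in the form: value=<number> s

Convert throughput: Q = 185.1 kg/h = 185.1/3600 = 0.0514167 kg/s
t_res = M / Q_s = 6.83 / 0.0514167 = 132.836 s

value=132.8 s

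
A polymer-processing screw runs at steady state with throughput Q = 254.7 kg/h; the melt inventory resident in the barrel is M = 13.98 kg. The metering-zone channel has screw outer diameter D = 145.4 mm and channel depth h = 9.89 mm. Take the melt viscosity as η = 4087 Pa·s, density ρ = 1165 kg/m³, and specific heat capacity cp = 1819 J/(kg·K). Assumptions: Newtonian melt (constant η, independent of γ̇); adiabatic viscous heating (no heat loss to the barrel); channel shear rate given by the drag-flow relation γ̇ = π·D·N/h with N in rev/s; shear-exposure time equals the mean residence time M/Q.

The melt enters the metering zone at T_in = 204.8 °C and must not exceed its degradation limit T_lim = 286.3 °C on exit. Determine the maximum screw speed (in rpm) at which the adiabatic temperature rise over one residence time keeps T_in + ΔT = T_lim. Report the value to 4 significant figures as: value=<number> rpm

value=19.00 rpm

Convert throughput: Q = 254.7 kg/h = 254.7/3600 = 0.07075 kg/s
Mean residence time: t_res = M/Q_s = 13.98 kg / 0.07075 kg/s = 197.597 s
Convert to metres: D = 0.1454 m, h = 0.00989 m
ΔT_a = T_lim − T_in = 286.3 °C − 204.8 °C = 81.5 K
Invert ΔT = ηγ̇²t_res/(ρcp) for γ̇: γ̇_max² = ΔT_a ρ cp / (η t_res) = 81.5·1165·1819 / (4087·197.597) = 213.861 s⁻²
γ̇_max = √213.861 = 14.624 s⁻¹
Solve γ̇ = πDN/h for N: N_max = γ̇_max·h/(π·D) = 14.624 × 0.00989 / (π × 0.1454) = 0.316627 rev/s = 18.9976 rpm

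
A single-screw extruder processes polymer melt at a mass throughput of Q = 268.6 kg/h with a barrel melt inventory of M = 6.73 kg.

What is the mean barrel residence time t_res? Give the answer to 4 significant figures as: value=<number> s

Q_s = Q / 3600 = 268.6 / 3600 = 0.0746111 kg/s
t_res = M / Q_s = 6.73 / 0.0746111 = 90.201 s

value=90.20 s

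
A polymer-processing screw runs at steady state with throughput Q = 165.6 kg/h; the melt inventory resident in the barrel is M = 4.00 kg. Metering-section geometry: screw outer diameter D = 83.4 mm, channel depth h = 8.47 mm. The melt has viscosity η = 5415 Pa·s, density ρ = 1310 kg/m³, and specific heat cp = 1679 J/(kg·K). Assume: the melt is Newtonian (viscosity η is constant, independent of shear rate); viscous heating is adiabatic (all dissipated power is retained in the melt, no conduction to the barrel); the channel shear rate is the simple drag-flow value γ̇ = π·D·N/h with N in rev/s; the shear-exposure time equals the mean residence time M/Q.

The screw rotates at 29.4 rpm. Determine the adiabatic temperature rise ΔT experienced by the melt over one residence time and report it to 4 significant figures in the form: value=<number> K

value=49.19 K

Q_s = Q / 3600 = 165.6 / 3600 = 0.046 kg/s
Mean residence time: t_res = M/Q_s = 4.00 kg / 0.046 kg/s = 86.9565 s
Geometry in metres: D = 83.4 mm → 0.0834 m, h = 8.47 mm → 0.00847 m; screw speed N = 29.4 rpm = 0.49 rev/s
γ̇ = π D N / h = (π)(0.0834)(0.49) / 0.00847 = 15.1575 s⁻¹
ΔT = η·γ̇²·t_res / (ρ·cp) = 5415 · (15.1575)² · 86.9565 / (1310 · 1679) = 49.1854 K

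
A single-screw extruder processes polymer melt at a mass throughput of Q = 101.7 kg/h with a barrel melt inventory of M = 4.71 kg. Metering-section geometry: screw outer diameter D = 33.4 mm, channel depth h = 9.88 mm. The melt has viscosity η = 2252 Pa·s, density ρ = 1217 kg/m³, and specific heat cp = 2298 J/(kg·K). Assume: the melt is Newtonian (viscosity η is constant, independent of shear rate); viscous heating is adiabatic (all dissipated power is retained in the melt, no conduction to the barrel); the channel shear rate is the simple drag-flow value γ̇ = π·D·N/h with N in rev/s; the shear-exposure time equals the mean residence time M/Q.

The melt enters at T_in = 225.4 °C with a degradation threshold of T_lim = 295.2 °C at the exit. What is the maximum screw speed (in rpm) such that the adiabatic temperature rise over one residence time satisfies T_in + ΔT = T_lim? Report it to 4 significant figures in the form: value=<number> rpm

Convert throughput: Q = 101.7 kg/h = 101.7/3600 = 0.02825 kg/s
t_res = M / Q_s = 4.71 ÷ 0.02825 = 166.726 s
D = 33.4 mm = 0.0334 m;  h = 9.88 mm = 0.00988 m
Allowable rise: ΔT_a = T_lim − T_in = 295.2 − 225.4 = 69.8 K
γ̇_max² = ΔT_a·ρ·cp/(η·t_res) = 69.8·1217·2298/(2252·166.726) = 519.906 s⁻²
γ̇_max = sqrt(519.906) = 22.8015 s⁻¹
N_max = γ̇_max·h / (π·D) = 22.8015 · 0.00988 / (π · 0.0334) = 2.14696 rev/s = 128.817 rpm

value=128.8 rpm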